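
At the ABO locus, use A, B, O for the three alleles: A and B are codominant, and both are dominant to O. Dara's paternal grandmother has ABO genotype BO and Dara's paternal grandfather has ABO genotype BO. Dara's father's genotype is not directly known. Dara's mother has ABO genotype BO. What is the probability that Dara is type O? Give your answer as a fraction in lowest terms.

1/4

Dara's father's ABO genotype from BO × BO: 1/4 BB, 1/2 BO, 1/4 OO.
Crossing each possibility with the mother BO and summing P(type O): 1/4·0 + 1/2·1/4 + 1/4·1/2 = 1/4.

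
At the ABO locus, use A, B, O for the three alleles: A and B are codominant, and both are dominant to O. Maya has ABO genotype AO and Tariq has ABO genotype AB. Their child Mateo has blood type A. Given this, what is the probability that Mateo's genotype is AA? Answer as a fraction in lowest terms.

Cross AO × AB → 1/4 AA, 1/4 AB, 1/4 AO, 1/4 BO.
Type-A genotypes among offspring: AA (1/4), AO (1/4); total 1/2.
P(AA | type A) = (1/4) / (1/2) = 1/2.

1/2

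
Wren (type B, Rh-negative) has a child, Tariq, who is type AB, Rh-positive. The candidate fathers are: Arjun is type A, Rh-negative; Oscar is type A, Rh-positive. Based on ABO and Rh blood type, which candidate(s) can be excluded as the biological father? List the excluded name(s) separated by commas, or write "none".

A candidate is excluded only if no genotype consistent with his phenotype could produce a type AB, Rh-positive child with a type B, Rh-negative mother.
Arjun (type A, Rh-): no genotype consistent with that phenotype can produce a type-AB Rh+ child with a type-B mother.

Arjun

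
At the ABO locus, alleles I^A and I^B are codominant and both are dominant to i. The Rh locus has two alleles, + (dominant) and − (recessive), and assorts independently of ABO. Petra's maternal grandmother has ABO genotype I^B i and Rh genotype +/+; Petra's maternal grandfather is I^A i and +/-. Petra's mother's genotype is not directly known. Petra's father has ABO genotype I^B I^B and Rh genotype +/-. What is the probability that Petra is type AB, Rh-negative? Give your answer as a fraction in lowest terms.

Petra's mother's ABO genotype from I^B i × I^A i: 1/4 I^A I^B, 1/4 I^A i, 1/4 I^B i, 1/4 i i.
Crossing each possibility with the father I^B I^B and summing P(type AB): 1/4·1/2 + 1/4·1/2 + 1/4·0 + 1/4·0 = 1/4.
Similarly for Rh via the mother's Rh distribution: P(Rh-) = 1/8.
Independent loci: 1/4 × 1/8 = 1/32.

1/32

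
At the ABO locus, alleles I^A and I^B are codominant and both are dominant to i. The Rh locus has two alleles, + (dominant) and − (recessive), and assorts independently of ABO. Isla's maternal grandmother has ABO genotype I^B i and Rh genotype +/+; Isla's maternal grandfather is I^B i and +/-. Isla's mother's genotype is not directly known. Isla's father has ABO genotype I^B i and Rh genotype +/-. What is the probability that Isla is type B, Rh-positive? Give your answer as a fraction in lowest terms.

21/32

Isla's mother's ABO genotype from I^B i × I^B i: 1/4 I^B I^B, 1/2 I^B i, 1/4 i i.
Crossing each possibility with the father I^B i and summing P(type B): 1/4·1 + 1/2·3/4 + 1/4·1/2 = 3/4.
Similarly for Rh via the mother's Rh distribution: P(Rh+) = 7/8.
Independent loci: 3/4 × 7/8 = 21/32.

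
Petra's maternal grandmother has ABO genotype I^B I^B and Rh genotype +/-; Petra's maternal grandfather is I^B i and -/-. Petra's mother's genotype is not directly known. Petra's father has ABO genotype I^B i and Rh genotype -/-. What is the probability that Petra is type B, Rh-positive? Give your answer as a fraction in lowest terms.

7/32

Petra's mother's ABO genotype from I^B I^B × I^B i: 1/2 I^B I^B, 1/2 I^B i.
Crossing each possibility with the father I^B i and summing P(type B): 1/2·1 + 1/2·3/4 = 7/8.
Similarly for Rh via the mother's Rh distribution: P(Rh+) = 1/4.
Independent loci: 7/8 × 1/4 = 7/32.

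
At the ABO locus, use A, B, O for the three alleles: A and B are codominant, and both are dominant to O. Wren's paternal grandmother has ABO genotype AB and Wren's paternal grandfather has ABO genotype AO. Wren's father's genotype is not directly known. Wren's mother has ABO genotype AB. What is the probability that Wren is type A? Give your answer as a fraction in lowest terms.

Wren's father's ABO genotype from AB × AO: 1/4 AA, 1/4 AB, 1/4 AO, 1/4 BO.
Crossing each possibility with the mother AB and summing P(type A): 1/4·1/2 + 1/4·1/4 + 1/4·1/2 + 1/4·1/4 = 3/8.

3/8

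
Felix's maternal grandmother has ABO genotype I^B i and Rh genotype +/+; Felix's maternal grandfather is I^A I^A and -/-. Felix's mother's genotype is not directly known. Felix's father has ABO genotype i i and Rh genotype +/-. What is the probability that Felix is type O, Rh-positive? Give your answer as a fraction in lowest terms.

3/16

Felix's mother's ABO genotype from I^B i × I^A I^A: 1/2 I^A I^B, 1/2 I^A i.
Crossing each possibility with the father i i and summing P(type O): 1/2·0 + 1/2·1/2 = 1/4.
Similarly for Rh via the mother's Rh distribution: P(Rh+) = 3/4.
Independent loci: 1/4 × 3/4 = 3/16.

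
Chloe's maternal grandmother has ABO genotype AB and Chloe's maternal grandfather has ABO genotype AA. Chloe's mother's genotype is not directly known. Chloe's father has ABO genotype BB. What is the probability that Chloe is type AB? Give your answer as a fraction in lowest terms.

Chloe's mother's ABO genotype from AB × AA: 1/2 AA, 1/2 AB.
Crossing each possibility with the father BB and summing P(type AB): 1/2·1 + 1/2·1/2 = 3/4.

3/4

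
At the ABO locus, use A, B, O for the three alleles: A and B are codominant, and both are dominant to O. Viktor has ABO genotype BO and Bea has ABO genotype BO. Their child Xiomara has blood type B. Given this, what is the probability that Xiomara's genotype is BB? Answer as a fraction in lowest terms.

Cross BO × BO → 1/4 BB, 1/2 BO, 1/4 OO.
Type-B genotypes among offspring: BB (1/4), BO (1/2); total 3/4.
P(BB | type B) = (1/4) / (3/4) = 1/3.

1/3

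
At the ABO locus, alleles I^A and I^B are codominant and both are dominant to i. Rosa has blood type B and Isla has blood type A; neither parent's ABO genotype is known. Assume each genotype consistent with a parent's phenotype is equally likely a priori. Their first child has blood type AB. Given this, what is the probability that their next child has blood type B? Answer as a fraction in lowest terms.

5/36

Possible genotypes: Rosa ∈ {I^B I^B, I^B i}; Isla ∈ {I^A I^A, I^A i}.
Weight each parental genotype pair by prior × P(type-AB child):
  I^B I^B × I^A I^A: posterior weight 4/9; P(next child type B) = 0.
  I^B I^B × I^A i: posterior weight 2/9; P(next child type B) = 1/2.
  I^B i × I^A I^A: posterior weight 2/9; P(next child type B) = 0.
  I^B i × I^A i: posterior weight 1/9; P(next child type B) = 1/4.
Weighted sum = 5/36.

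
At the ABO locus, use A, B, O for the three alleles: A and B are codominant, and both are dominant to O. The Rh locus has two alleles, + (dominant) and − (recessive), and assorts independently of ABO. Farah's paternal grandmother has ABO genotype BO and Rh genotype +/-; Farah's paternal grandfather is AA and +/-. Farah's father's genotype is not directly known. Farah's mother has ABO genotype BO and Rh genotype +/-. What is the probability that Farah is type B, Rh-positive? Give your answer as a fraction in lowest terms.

9/32

Farah's father's ABO genotype from BO × AA: 1/2 AB, 1/2 AO.
Crossing each possibility with the mother BO and summing P(type B): 1/2·1/2 + 1/2·1/4 = 3/8.
Similarly for Rh via the father's Rh distribution: P(Rh+) = 3/4.
Independent loci: 3/8 × 3/4 = 9/32.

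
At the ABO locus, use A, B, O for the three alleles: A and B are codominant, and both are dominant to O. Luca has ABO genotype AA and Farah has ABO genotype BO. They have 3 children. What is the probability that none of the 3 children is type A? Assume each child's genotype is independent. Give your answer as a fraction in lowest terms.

1/8

ABO cross AA × BO → 1/2 A, 1/2 AB.
So P(type A) = 1/2 per child.
P(not type A) = 1/2 for one child; (1/2)^3 = 1/8.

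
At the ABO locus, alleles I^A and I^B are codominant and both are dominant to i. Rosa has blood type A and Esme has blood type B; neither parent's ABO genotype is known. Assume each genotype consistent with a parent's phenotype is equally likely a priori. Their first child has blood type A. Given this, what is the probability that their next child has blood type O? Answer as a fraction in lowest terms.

1/12

Possible genotypes: Rosa ∈ {I^A I^A, I^A i}; Esme ∈ {I^B I^B, I^B i}.
Weight each parental genotype pair by prior × P(type-A child):
  I^A I^A × I^B i: posterior weight 2/3; P(next child type O) = 0.
  I^A i × I^B i: posterior weight 1/3; P(next child type O) = 1/4.
Weighted sum = 1/12.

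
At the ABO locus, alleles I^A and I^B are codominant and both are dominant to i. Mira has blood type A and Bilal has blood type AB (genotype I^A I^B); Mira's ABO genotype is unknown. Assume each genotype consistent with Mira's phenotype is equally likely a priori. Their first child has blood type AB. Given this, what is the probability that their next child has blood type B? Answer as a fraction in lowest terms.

Possible genotypes: Mira ∈ {I^A I^A, I^A i}; Bilal ∈ {I^A I^B}.
Weight each parental genotype pair by prior × P(type-AB child):
  I^A I^A × I^A I^B: posterior weight 2/3; P(next child type B) = 0.
  I^A i × I^A I^B: posterior weight 1/3; P(next child type B) = 1/4.
Weighted sum = 1/12.

1/12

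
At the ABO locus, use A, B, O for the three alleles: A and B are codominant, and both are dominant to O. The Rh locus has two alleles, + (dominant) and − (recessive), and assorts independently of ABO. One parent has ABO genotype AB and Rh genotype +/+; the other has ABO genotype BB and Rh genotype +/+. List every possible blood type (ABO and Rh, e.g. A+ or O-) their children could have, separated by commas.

B+, AB+

Gametes from AB × BB give offspring ABO genotypes AB, BB, i.e. phenotypes B, AB.
Rh cross +/+ × +/+ → phenotypes Rh+.
Combining independently: B+, AB+.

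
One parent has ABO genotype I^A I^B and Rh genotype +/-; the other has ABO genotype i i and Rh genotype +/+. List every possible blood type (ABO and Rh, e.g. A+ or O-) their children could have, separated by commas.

Gametes from I^A I^B × i i give offspring ABO genotypes I^A i, I^B i, i.e. phenotypes A, B.
Rh cross +/- × +/+ → phenotypes Rh+.
Combining independently: A+, B+.

A+, B+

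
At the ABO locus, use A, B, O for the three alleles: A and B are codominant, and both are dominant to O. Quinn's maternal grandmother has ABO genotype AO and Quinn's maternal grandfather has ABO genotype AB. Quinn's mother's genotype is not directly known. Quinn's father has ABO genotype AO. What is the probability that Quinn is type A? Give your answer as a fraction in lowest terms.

Quinn's mother's ABO genotype from AO × AB: 1/4 AA, 1/4 AB, 1/4 AO, 1/4 BO.
Crossing each possibility with the father AO and summing P(type A): 1/4·1 + 1/4·1/2 + 1/4·3/4 + 1/4·1/4 = 5/8.

5/8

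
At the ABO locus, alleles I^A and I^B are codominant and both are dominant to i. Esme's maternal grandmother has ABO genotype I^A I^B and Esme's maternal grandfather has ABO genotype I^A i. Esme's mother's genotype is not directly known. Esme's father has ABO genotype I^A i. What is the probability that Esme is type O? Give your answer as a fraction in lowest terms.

1/8

Esme's mother's ABO genotype from I^A I^B × I^A i: 1/4 I^A I^A, 1/4 I^A I^B, 1/4 I^A i, 1/4 I^B i.
Crossing each possibility with the father I^A i and summing P(type O): 1/4·0 + 1/4·0 + 1/4·1/4 + 1/4·1/4 = 1/8.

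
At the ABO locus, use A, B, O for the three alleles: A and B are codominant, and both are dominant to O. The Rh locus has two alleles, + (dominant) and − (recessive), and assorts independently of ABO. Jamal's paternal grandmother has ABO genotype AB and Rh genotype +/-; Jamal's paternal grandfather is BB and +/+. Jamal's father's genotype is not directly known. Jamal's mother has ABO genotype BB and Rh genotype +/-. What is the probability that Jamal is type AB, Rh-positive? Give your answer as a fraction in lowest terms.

7/32

Jamal's father's ABO genotype from AB × BB: 1/2 AB, 1/2 BB.
Crossing each possibility with the mother BB and summing P(type AB): 1/2·1/2 + 1/2·0 = 1/4.
Similarly for Rh via the father's Rh distribution: P(Rh+) = 7/8.
Independent loci: 1/4 × 7/8 = 7/32.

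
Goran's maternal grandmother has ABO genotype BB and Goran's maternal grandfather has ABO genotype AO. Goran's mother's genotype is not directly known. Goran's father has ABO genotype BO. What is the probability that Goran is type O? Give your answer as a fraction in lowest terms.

1/8

Goran's mother's ABO genotype from BB × AO: 1/2 AB, 1/2 BO.
Crossing each possibility with the father BO and summing P(type O): 1/2·0 + 1/2·1/4 = 1/8.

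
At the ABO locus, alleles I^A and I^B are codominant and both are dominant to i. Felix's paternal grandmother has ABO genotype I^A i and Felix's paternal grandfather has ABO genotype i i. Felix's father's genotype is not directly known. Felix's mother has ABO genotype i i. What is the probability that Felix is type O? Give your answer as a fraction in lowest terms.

3/4

Felix's father's ABO genotype from I^A i × i i: 1/2 I^A i, 1/2 i i.
Crossing each possibility with the mother i i and summing P(type O): 1/2·1/2 + 1/2·1 = 3/4.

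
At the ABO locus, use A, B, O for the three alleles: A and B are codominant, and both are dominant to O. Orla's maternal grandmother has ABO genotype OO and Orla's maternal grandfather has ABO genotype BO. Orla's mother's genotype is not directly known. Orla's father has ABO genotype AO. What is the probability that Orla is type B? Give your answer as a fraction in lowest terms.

Orla's mother's ABO genotype from OO × BO: 1/2 BO, 1/2 OO.
Crossing each possibility with the father AO and summing P(type B): 1/2·1/4 + 1/2·0 = 1/8.

1/8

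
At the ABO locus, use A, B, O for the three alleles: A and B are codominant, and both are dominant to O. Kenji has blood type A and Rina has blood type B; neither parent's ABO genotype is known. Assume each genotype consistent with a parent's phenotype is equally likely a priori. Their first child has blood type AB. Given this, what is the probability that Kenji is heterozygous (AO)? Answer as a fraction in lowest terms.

1/3

Possible genotypes: Kenji ∈ {AA, AO}; Rina ∈ {BB, BO}.
Weight each parental genotype pair by prior × P(type-AB child):
  AA × BB: posterior weight 4/9.
  AA × BO: posterior weight 2/9.
  AO × BB: posterior weight 2/9.
  AO × BO: posterior weight 1/9.
Sum the posterior weight over pairs where Kenji is AO: 1/3.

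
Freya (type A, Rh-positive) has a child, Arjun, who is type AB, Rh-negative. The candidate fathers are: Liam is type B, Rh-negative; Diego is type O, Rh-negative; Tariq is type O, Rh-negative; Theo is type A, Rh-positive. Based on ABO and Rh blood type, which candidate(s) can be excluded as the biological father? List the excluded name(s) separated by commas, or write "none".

A candidate is excluded only if no genotype consistent with his phenotype could produce a type AB, Rh-negative child with a type A, Rh-positive mother.
Diego (type O, Rh-): no genotype consistent with that phenotype can produce a type-AB Rh- child with a type-A mother.
Tariq (type O, Rh-): no genotype consistent with that phenotype can produce a type-AB Rh- child with a type-A mother.
Theo (type A, Rh+): no genotype consistent with that phenotype can produce a type-AB Rh- child with a type-A mother.

Diego, Tariq, Theo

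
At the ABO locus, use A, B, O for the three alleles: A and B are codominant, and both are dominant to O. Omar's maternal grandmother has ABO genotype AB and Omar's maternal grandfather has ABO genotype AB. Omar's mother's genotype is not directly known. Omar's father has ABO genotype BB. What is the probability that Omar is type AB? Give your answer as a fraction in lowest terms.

1/2

Omar's mother's ABO genotype from AB × AB: 1/4 AA, 1/2 AB, 1/4 BB.
Crossing each possibility with the father BB and summing P(type AB): 1/4·1 + 1/2·1/2 + 1/4·0 = 1/2.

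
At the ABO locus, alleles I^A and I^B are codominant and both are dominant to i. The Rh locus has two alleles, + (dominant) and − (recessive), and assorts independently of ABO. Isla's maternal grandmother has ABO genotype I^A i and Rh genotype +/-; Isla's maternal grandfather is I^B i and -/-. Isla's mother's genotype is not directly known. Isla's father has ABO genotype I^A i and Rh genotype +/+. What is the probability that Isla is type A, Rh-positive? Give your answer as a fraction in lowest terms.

1/2

Isla's mother's ABO genotype from I^A i × I^B i: 1/4 I^A I^B, 1/4 I^A i, 1/4 I^B i, 1/4 i i.
Crossing each possibility with the father I^A i and summing P(type A): 1/4·1/2 + 1/4·3/4 + 1/4·1/4 + 1/4·1/2 = 1/2.
Similarly for Rh via the mother's Rh distribution: P(Rh+) = 1.
Independent loci: 1/2 × 1 = 1/2.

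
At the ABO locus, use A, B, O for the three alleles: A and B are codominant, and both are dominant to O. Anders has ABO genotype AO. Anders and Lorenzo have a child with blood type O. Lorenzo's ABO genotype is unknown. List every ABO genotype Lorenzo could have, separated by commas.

For each candidate genotype of Lorenzo, check whether crossing it with AO can produce every observed child phenotype.
  AA → possible child types {A} ✗
  AB → possible child types {A, B, AB} ✗
  AO → possible child types {O, A} ✓
  BB → possible child types {B, AB} ✗
  BO → possible child types {O, A, B, AB} ✓
  OO → possible child types {O, A} ✓

AO, BO, OO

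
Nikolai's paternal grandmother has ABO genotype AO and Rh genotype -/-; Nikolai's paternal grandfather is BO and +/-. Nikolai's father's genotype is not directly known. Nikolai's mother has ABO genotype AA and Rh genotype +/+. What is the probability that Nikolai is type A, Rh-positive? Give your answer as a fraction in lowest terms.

Nikolai's father's ABO genotype from AO × BO: 1/4 AB, 1/4 AO, 1/4 BO, 1/4 OO.
Crossing each possibility with the mother AA and summing P(type A): 1/4·1/2 + 1/4·1 + 1/4·1/2 + 1/4·1 = 3/4.
Similarly for Rh via the father's Rh distribution: P(Rh+) = 1.
Independent loci: 3/4 × 1 = 3/4.

3/4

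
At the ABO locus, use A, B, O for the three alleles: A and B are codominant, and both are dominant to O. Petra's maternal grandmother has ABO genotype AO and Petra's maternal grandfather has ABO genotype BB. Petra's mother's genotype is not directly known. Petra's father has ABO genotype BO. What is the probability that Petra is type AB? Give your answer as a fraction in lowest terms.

1/8

Petra's mother's ABO genotype from AO × BB: 1/2 AB, 1/2 BO.
Crossing each possibility with the father BO and summing P(type AB): 1/2·1/4 + 1/2·0 = 1/8.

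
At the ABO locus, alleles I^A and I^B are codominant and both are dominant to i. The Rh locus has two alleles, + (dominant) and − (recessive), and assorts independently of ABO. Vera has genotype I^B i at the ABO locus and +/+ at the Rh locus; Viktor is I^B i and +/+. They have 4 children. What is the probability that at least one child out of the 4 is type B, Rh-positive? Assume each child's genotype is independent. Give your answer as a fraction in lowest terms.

ABO cross I^B i × I^B i → 1/4 O, 3/4 B.
Rh cross +/+ × +/+ → 1 Rh+; so P(type B, Rh-positive) = 3/4 × 1 = 3/4 per child.
P(none) = (1/4)^4 = 1/256; P(at least one) = 1 − 1/256 = 255/256.

255/256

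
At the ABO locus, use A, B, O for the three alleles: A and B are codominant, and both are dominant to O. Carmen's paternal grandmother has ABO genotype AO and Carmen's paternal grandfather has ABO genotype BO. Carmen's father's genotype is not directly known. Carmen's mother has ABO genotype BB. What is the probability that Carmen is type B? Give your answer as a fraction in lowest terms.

Carmen's father's ABO genotype from AO × BO: 1/4 AB, 1/4 AO, 1/4 BO, 1/4 OO.
Crossing each possibility with the mother BB and summing P(type B): 1/4·1/2 + 1/4·1/2 + 1/4·1 + 1/4·1 = 3/4.

3/4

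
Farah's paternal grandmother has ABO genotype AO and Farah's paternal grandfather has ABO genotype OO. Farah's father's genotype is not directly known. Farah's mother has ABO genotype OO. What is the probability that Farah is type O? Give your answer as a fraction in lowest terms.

3/4

Farah's father's ABO genotype from AO × OO: 1/2 AO, 1/2 OO.
Crossing each possibility with the mother OO and summing P(type O): 1/2·1/2 + 1/2·1 = 3/4.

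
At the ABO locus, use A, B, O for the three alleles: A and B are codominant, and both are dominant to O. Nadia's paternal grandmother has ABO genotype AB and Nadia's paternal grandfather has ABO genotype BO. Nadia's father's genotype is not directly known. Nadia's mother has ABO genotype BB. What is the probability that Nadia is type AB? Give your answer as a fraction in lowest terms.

Nadia's father's ABO genotype from AB × BO: 1/4 AB, 1/4 AO, 1/4 BB, 1/4 BO.
Crossing each possibility with the mother BB and summing P(type AB): 1/4·1/2 + 1/4·1/2 + 1/4·0 + 1/4·0 = 1/4.

1/4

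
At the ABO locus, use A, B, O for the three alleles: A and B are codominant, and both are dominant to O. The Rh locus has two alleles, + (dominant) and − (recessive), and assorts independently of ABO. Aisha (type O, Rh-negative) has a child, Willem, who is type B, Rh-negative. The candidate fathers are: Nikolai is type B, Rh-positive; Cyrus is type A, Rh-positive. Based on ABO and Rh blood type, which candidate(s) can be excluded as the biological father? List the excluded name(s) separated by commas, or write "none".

Cyrus

A candidate is excluded only if no genotype consistent with his phenotype could produce a type B, Rh-negative child with a type O, Rh-negative mother.
Cyrus (type A, Rh+): no genotype consistent with that phenotype can produce a type-B Rh- child with a type-O mother.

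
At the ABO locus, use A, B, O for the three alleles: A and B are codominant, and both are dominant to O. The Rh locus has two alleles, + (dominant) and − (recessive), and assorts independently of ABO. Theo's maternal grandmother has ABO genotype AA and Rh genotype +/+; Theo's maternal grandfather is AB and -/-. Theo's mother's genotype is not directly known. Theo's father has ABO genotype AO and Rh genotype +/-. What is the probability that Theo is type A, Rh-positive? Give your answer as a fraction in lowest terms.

9/16

Theo's mother's ABO genotype from AA × AB: 1/2 AA, 1/2 AB.
Crossing each possibility with the father AO and summing P(type A): 1/2·1 + 1/2·1/2 = 3/4.
Similarly for Rh via the mother's Rh distribution: P(Rh+) = 3/4.
Independent loci: 3/4 × 3/4 = 9/16.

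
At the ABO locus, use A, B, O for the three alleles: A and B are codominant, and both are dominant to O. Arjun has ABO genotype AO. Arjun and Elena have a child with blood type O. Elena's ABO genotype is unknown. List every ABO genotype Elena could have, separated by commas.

AO, BO, OO

For each candidate genotype of Elena, check whether crossing it with AO can produce every observed child phenotype.
  AA → possible child types {A} ✗
  AB → possible child types {A, B, AB} ✗
  AO → possible child types {O, A} ✓
  BB → possible child types {B, AB} ✗
  BO → possible child types {O, A, B, AB} ✓
  OO → possible child types {O, A} ✓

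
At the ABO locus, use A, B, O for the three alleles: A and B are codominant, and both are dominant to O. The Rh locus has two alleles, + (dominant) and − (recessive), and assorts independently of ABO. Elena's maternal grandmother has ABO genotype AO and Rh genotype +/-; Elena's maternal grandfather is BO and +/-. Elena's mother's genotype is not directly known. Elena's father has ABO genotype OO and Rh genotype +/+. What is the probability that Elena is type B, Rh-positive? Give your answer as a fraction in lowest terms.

1/4

Elena's mother's ABO genotype from AO × BO: 1/4 AB, 1/4 AO, 1/4 BO, 1/4 OO.
Crossing each possibility with the father OO and summing P(type B): 1/4·1/2 + 1/4·0 + 1/4·1/2 + 1/4·0 = 1/4.
Similarly for Rh via the mother's Rh distribution: P(Rh+) = 1.
Independent loci: 1/4 × 1 = 1/4.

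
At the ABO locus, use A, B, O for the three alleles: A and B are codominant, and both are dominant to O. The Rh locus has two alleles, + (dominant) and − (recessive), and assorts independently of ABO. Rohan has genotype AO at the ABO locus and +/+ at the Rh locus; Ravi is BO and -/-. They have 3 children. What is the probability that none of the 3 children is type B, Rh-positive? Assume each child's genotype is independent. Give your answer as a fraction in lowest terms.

ABO cross AO × BO → 1/4 O, 1/4 A, 1/4 B, 1/4 AB.
Rh cross +/+ × -/- → 1 Rh+; so P(type B, Rh-positive) = 1/4 × 1 = 1/4 per child.
P(not type B, Rh-positive) = 3/4 for one child; (3/4)^3 = 27/64.

27/64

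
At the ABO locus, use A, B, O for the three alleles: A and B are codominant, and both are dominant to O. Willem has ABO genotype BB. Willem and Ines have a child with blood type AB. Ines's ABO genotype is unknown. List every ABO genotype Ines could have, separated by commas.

For each candidate genotype of Ines, check whether crossing it with BB can produce every observed child phenotype.
  AA → possible child types {AB} ✓
  AB → possible child types {B, AB} ✓
  AO → possible child types {B, AB} ✓
  BB → possible child types {B} ✗
  BO → possible child types {B} ✗
  OO → possible child types {B} ✗

AA, AB, AO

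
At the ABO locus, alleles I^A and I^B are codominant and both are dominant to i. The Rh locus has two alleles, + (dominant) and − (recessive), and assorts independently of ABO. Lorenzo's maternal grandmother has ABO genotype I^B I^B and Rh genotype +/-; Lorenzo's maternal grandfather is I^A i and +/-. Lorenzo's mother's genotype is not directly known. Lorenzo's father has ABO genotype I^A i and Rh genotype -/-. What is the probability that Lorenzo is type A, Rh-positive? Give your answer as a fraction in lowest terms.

3/16

Lorenzo's mother's ABO genotype from I^B I^B × I^A i: 1/2 I^A I^B, 1/2 I^B i.
Crossing each possibility with the father I^A i and summing P(type A): 1/2·1/2 + 1/2·1/4 = 3/8.
Similarly for Rh via the mother's Rh distribution: P(Rh+) = 1/2.
Independent loci: 3/8 × 1/2 = 3/16.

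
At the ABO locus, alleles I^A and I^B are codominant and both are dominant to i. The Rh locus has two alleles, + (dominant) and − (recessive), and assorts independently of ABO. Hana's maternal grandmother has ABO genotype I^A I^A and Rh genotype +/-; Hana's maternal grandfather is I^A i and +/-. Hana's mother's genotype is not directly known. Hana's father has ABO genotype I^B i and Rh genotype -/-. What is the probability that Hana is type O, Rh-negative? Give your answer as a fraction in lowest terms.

1/16

Hana's mother's ABO genotype from I^A I^A × I^A i: 1/2 I^A I^A, 1/2 I^A i.
Crossing each possibility with the father I^B i and summing P(type O): 1/2·0 + 1/2·1/4 = 1/8.
Similarly for Rh via the mother's Rh distribution: P(Rh-) = 1/2.
Independent loci: 1/8 × 1/2 = 1/16.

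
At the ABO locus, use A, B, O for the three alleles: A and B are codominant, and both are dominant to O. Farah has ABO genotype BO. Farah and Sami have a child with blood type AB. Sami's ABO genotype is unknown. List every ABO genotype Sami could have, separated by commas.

AA, AB, AO

For each candidate genotype of Sami, check whether crossing it with BO can produce every observed child phenotype.
  AA → possible child types {A, AB} ✓
  AB → possible child types {A, B, AB} ✓
  AO → possible child types {O, A, B, AB} ✓
  BB → possible child types {B} ✗
  BO → possible child types {O, B} ✗
  OO → possible child types {O, B} ✗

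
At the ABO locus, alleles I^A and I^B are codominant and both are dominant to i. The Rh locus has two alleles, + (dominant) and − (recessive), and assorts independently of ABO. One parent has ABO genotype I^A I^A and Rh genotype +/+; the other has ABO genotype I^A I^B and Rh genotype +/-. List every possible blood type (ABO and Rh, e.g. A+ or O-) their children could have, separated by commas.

Gametes from I^A I^A × I^A I^B give offspring ABO genotypes I^A I^A, I^A I^B, i.e. phenotypes A, AB.
Rh cross +/+ × +/- → phenotypes Rh+.
Combining independently: A+, AB+.

A+, AB+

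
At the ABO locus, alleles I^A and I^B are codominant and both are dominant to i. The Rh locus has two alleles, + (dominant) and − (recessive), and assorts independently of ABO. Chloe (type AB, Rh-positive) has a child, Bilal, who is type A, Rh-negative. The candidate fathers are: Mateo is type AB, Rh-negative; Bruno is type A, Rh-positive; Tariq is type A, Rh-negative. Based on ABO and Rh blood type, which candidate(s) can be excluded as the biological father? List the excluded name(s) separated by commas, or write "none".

none

A candidate is excluded only if no genotype consistent with his phenotype could produce a type A, Rh-negative child with a type AB, Rh-positive mother.
Every candidate has at least one consistent genotype combination, so none can be excluded.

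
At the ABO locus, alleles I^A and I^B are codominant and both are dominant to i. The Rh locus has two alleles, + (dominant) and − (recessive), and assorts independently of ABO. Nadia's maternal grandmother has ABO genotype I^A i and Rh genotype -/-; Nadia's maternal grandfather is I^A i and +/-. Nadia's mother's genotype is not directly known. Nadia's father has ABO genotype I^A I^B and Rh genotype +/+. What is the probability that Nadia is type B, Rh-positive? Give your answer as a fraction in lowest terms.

Nadia's mother's ABO genotype from I^A i × I^A i: 1/4 I^A I^A, 1/2 I^A i, 1/4 i i.
Crossing each possibility with the father I^A I^B and summing P(type B): 1/4·0 + 1/2·1/4 + 1/4·1/2 = 1/4.
Similarly for Rh via the mother's Rh distribution: P(Rh+) = 1.
Independent loci: 1/4 × 1 = 1/4.

1/4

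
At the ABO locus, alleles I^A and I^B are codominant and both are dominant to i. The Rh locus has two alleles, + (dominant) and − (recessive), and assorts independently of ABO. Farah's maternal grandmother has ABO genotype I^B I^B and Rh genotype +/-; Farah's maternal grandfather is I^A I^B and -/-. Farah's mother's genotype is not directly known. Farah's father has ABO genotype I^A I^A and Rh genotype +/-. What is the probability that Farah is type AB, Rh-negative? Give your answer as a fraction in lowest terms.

9/32

Farah's mother's ABO genotype from I^B I^B × I^A I^B: 1/2 I^A I^B, 1/2 I^B I^B.
Crossing each possibility with the father I^A I^A and summing P(type AB): 1/2·1/2 + 1/2·1 = 3/4.
Similarly for Rh via the mother's Rh distribution: P(Rh-) = 3/8.
Independent loci: 3/4 × 3/8 = 9/32.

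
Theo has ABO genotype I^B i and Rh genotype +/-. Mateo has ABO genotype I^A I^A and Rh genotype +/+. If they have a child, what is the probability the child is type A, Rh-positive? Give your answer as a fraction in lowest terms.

ABO cross I^B i × I^A I^A → offspring phenotypes: 1/2 A, 1/2 AB.
Rh cross +/- × +/+ → 1 Rh+.
Independent loci: P(type A, Rh-positive) = 1/2 × 1 = 1/2.

1/2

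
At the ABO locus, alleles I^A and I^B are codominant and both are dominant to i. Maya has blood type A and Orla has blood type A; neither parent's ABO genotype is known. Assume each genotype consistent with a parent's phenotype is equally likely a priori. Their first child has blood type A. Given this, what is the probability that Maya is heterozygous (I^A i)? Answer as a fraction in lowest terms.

Possible genotypes: Maya ∈ {I^A I^A, I^A i}; Orla ∈ {I^A I^A, I^A i}.
Weight each parental genotype pair by prior × P(type-A child):
  I^A I^A × I^A I^A: posterior weight 4/15.
  I^A I^A × I^A i: posterior weight 4/15.
  I^A i × I^A I^A: posterior weight 4/15.
  I^A i × I^A i: posterior weight 1/5.
Sum the posterior weight over pairs where Maya is I^A i: 7/15.

7/15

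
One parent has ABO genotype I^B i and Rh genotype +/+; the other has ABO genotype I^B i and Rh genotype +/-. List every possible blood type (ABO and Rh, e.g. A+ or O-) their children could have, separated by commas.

O+, B+

Gametes from I^B i × I^B i give offspring ABO genotypes I^B I^B, I^B i, i i, i.e. phenotypes O, B.
Rh cross +/+ × +/- → phenotypes Rh+.
Combining independently: O+, B+.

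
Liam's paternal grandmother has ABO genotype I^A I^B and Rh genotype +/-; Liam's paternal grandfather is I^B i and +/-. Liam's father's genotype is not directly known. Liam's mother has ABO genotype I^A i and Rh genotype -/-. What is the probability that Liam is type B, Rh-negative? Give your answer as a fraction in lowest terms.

1/8

Liam's father's ABO genotype from I^A I^B × I^B i: 1/4 I^A I^B, 1/4 I^A i, 1/4 I^B I^B, 1/4 I^B i.
Crossing each possibility with the mother I^A i and summing P(type B): 1/4·1/4 + 1/4·0 + 1/4·1/2 + 1/4·1/4 = 1/4.
Similarly for Rh via the father's Rh distribution: P(Rh-) = 1/2.
Independent loci: 1/4 × 1/2 = 1/8.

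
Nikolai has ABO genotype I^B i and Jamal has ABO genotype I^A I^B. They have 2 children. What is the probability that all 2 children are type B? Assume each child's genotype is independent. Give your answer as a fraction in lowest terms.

ABO cross I^B i × I^A I^B → 1/4 A, 1/2 B, 1/4 AB.
So P(type B) = 1/2 per child.
All 2 independent: (1/2)^2 = 1/4.

1/4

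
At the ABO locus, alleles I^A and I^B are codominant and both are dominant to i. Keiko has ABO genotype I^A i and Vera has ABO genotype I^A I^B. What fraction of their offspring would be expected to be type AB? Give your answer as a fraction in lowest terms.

1/4

ABO cross I^A i × I^A I^B → offspring phenotypes: 1/2 A, 1/4 B, 1/4 AB.
So P(type AB) = 1/4.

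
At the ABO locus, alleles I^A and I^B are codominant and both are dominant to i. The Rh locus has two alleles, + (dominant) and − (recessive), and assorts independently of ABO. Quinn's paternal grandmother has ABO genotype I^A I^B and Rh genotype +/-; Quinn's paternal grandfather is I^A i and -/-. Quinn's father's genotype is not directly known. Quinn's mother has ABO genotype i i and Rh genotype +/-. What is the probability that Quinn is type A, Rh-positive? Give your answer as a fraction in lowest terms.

Quinn's father's ABO genotype from I^A I^B × I^A i: 1/4 I^A I^A, 1/4 I^A I^B, 1/4 I^A i, 1/4 I^B i.
Crossing each possibility with the mother i i and summing P(type A): 1/4·1 + 1/4·1/2 + 1/4·1/2 + 1/4·0 = 1/2.
Similarly for Rh via the father's Rh distribution: P(Rh+) = 5/8.
Independent loci: 1/2 × 5/8 = 5/16.

5/16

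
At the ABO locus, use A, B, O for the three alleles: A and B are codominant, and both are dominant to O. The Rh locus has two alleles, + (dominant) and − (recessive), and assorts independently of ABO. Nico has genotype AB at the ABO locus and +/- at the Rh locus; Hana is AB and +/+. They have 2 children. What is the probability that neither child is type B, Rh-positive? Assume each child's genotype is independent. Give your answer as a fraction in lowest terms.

9/16

ABO cross AB × AB → 1/4 A, 1/4 B, 1/2 AB.
Rh cross +/- × +/+ → 1 Rh+; so P(type B, Rh-positive) = 1/4 × 1 = 1/4 per child.
P(not type B, Rh-positive) = 3/4 for one child; (3/4)^2 = 9/16.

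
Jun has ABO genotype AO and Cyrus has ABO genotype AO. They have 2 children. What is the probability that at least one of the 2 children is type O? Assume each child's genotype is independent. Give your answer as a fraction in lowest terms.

7/16

ABO cross AO × AO → 1/4 O, 3/4 A.
So P(type O) = 1/4 per child.
P(none) = (3/4)^2 = 9/16; P(at least one) = 1 − 9/16 = 7/16.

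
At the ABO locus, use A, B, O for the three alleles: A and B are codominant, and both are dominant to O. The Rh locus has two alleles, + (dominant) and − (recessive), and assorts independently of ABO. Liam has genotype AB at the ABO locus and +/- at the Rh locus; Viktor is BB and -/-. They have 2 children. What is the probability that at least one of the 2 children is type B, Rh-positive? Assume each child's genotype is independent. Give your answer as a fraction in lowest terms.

ABO cross AB × BB → 1/2 B, 1/2 AB.
Rh cross +/- × -/- → 1/2 Rh+, 1/2 Rh-; so P(type B, Rh-positive) = 1/2 × 1/2 = 1/4 per child.
P(none) = (3/4)^2 = 9/16; P(at least one) = 1 − 9/16 = 7/16.

7/16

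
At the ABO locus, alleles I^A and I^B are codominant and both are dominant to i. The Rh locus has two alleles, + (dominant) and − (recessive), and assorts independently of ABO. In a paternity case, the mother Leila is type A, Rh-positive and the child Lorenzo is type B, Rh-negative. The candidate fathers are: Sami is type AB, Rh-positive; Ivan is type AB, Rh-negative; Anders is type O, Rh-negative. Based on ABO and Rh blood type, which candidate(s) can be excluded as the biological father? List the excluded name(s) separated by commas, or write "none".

Anders

A candidate is excluded only if no genotype consistent with his phenotype could produce a type B, Rh-negative child with a type A, Rh-positive mother.
Anders (type O, Rh-): no genotype consistent with that phenotype can produce a type-B Rh- child with a type-A mother.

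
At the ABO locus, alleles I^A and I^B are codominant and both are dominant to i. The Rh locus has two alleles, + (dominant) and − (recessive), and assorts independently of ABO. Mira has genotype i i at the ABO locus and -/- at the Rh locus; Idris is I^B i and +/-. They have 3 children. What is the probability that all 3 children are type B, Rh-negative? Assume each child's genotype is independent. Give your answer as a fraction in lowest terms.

ABO cross i i × I^B i → 1/2 O, 1/2 B.
Rh cross -/- × +/- → 1/2 Rh+, 1/2 Rh-; so P(type B, Rh-negative) = 1/2 × 1/2 = 1/4 per child.
All 3 independent: (1/4)^3 = 1/64.

1/64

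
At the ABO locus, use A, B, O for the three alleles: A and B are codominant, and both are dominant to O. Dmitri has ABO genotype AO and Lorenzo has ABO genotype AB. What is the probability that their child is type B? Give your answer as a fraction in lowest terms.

1/4

ABO cross AO × AB → offspring phenotypes: 1/2 A, 1/4 B, 1/4 AB.
So P(type B) = 1/4.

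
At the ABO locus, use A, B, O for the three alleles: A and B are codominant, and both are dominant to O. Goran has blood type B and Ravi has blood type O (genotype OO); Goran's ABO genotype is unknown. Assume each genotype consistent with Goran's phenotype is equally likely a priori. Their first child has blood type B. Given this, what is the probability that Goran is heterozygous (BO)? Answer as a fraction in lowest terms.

1/3

Possible genotypes: Goran ∈ {BB, BO}; Ravi ∈ {OO}.
Weight each parental genotype pair by prior × P(type-B child):
  BB × OO: posterior weight 2/3.
  BO × OO: posterior weight 1/3.
Sum the posterior weight over pairs where Goran is BO: 1/3.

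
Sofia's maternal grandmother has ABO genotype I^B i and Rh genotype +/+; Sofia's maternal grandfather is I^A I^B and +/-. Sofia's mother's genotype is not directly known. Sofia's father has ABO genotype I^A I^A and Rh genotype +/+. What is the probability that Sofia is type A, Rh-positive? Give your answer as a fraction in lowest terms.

Sofia's mother's ABO genotype from I^B i × I^A I^B: 1/4 I^A I^B, 1/4 I^A i, 1/4 I^B I^B, 1/4 I^B i.
Crossing each possibility with the father I^A I^A and summing P(type A): 1/4·1/2 + 1/4·1 + 1/4·0 + 1/4·1/2 = 1/2.
Similarly for Rh via the mother's Rh distribution: P(Rh+) = 1.
Independent loci: 1/2 × 1 = 1/2.

1/2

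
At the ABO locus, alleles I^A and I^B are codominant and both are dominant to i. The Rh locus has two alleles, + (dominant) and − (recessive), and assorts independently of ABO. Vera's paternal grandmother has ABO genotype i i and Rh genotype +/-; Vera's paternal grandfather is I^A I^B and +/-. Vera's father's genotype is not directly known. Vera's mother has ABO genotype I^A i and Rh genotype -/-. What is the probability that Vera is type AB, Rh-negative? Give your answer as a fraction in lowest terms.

Vera's father's ABO genotype from i i × I^A I^B: 1/2 I^A i, 1/2 I^B i.
Crossing each possibility with the mother I^A i and summing P(type AB): 1/2·0 + 1/2·1/4 = 1/8.
Similarly for Rh via the father's Rh distribution: P(Rh-) = 1/2.
Independent loci: 1/8 × 1/2 = 1/16.

1/16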